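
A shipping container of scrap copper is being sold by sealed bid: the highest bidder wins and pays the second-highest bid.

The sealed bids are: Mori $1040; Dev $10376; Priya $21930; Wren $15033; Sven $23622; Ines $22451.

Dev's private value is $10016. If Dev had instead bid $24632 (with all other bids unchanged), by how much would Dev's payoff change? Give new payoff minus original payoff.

−$13606

The highest bid among the other bidders is $23622; Dev's bid doesn't change that.
Original bid $10376: Dev is not highest (top rival bid is $23622); payoff $0.
Alternative bid $24632: Dev is highest, pays the top rival bid $23622; payoff $10016 − $23622 = −$13606.
Change in payoff = −$13606 − ($0) = −$13606.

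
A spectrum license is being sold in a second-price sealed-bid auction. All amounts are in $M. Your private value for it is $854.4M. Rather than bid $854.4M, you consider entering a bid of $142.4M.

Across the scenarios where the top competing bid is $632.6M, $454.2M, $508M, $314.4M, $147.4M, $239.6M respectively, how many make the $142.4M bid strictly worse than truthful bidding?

6

The deviation hurts exactly when the highest competing bid lies strictly between $142.4M and $854.4M — underbidding then forfeits a profitable win.
$632.6M: inside the interval → strictly worse (loss $221.8M).
$454.2M: inside the interval → strictly worse (loss $400.2M).
$508M: inside the interval → strictly worse (loss $346.4M).
$314.4M: inside the interval → strictly worse (loss $540M).
$147.4M: inside the interval → strictly worse (loss $707M).
$239.6M: inside the interval → strictly worse (loss $614.8M).
Count: 6.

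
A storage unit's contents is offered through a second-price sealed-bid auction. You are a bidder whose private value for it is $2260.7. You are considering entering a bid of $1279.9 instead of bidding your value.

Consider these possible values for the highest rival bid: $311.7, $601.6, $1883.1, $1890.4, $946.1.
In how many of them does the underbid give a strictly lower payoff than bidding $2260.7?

The deviation hurts exactly when the highest competing bid lies strictly between $1279.9 and $2260.7 — underbidding then forfeits a profitable win.
$311.7: below both → same outcome either way.
$601.6: below both → same outcome either way.
$1883.1: inside the interval → strictly worse (loss $377.6).
$1890.4: inside the interval → strictly worse (loss $370.3).
$946.1: below both → same outcome either way.
Count: 2.

2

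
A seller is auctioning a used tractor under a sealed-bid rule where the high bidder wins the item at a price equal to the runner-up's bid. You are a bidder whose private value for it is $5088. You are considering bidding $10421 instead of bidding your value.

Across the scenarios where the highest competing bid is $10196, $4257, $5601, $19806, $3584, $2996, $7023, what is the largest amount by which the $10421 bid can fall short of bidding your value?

$5108

$10196: truthful gives $0, deviation gives −$5108 → loss $5108.
$4257: same outcome either way → loss $0.
$5601: truthful gives $0, deviation gives −$513 → loss $513.
$19806: same outcome either way → loss $0.
$3584: same outcome either way → loss $0.
$2996: same outcome either way → loss $0.
$7023: truthful gives $0, deviation gives −$1935 → loss $1935.
Maximum loss: $5108.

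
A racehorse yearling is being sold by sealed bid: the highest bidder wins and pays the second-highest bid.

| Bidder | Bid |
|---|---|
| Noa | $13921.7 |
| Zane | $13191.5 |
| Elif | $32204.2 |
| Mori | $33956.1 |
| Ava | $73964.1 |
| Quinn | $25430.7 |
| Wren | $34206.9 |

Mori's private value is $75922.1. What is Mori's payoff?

Highest bid: Ava at $73964.1, so Ava wins.
Second-highest bid: Wren at $34206.9 — that is the price the winner pays.
Mori did not win, so Mori pays nothing and receives nothing: payoff $0.

$0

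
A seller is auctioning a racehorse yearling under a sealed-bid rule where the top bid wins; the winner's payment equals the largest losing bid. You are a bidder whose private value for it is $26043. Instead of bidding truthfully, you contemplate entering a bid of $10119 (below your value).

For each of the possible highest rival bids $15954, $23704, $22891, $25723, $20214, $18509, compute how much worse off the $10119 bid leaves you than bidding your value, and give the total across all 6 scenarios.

The deviation costs you only when the competing bid falls strictly between $10119 and $26043; elsewhere both bids give the same outcome.
$15954: truthful payoff $10089, deviation payoff $0 → loss $10089.
$23704: truthful payoff $2339, deviation payoff $0 → loss $2339.
$22891: truthful payoff $3152, deviation payoff $0 → loss $3152.
$25723: truthful payoff $320, deviation payoff $0 → loss $320.
$20214: truthful payoff $5829, deviation payoff $0 → loss $5829.
$18509: truthful payoff $7534, deviation payoff $0 → loss $7534.
Total loss = $10089 + $2339 + $3152 + $320 + $5829 + $7534 = $29263.

$29263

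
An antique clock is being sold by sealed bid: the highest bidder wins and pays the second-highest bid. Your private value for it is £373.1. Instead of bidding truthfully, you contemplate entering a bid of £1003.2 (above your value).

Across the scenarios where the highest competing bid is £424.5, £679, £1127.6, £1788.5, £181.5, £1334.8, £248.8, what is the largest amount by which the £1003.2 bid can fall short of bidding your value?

£305.9

£424.5: truthful gives £0, deviation gives −£51.4 → loss £51.4.
£679: truthful gives £0, deviation gives −£305.9 → loss £305.9.
£1127.6: same outcome either way → loss £0.
£1788.5: same outcome either way → loss £0.
£181.5: same outcome either way → loss £0.
£1334.8: same outcome either way → loss £0.
£248.8: same outcome either way → loss £0.
Maximum loss: £305.9.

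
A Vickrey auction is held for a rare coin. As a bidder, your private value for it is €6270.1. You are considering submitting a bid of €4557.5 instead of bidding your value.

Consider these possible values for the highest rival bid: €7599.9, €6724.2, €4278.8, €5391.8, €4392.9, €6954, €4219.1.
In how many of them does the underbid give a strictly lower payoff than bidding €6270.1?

The deviation hurts exactly when the highest competing bid lies strictly between €4557.5 and €6270.1 — underbidding then forfeits a profitable win.
€7599.9: above both → same outcome either way.
€6724.2: above both → same outcome either way.
€4278.8: below both → same outcome either way.
€5391.8: inside the interval → strictly worse (loss €878.3).
€4392.9: below both → same outcome either way.
€6954: above both → same outcome either way.
€4219.1: below both → same outcome either way.
Count: 1.

1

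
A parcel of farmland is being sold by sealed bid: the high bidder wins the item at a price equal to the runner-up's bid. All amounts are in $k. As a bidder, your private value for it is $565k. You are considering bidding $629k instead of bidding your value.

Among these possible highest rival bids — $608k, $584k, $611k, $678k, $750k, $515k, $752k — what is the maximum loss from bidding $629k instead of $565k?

$46k

$608k: truthful gives $0k, deviation gives −$43k → loss $43k.
$584k: truthful gives $0k, deviation gives −$19k → loss $19k.
$611k: truthful gives $0k, deviation gives −$46k → loss $46k.
$678k: same outcome either way → loss $0k.
$750k: same outcome either way → loss $0k.
$515k: same outcome either way → loss $0k.
$752k: same outcome either way → loss $0k.
Maximum loss: $46k.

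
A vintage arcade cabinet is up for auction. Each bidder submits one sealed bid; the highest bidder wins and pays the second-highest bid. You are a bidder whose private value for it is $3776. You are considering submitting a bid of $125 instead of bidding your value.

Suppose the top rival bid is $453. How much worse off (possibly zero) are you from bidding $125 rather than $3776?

$3323

Bidding your value $3776: you win (since $3776 > $453) and pay $453. Payoff $3323.
Bidding $125: you lose. Payoff $0.
The competing bid $453 lies between your shaded bid and your value, so underbidding forfeits an item you could have won at a profitable price.
Loss from deviating = $3323 − ($0) = $3323.
Truthful bidding weakly dominates here: raising your bid can only win items priced above your value, and lowering it can only forfeit items priced below.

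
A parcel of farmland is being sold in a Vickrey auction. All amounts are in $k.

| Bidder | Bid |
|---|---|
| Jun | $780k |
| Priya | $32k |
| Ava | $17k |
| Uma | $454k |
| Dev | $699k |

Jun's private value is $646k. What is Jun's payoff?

−$53k

Highest bid: Jun at $780k, so Jun wins.
Second-highest bid: Dev at $699k — that is the price the winner pays.
Jun's payoff = value − price = $646k − $699k = −$53k.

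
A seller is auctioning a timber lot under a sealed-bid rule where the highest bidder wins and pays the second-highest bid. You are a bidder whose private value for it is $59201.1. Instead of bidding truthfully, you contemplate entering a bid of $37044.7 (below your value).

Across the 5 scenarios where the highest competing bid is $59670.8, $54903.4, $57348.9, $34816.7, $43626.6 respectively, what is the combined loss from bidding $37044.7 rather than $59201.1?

The deviation costs you only when the competing bid falls strictly between $37044.7 and $59201.1; elsewhere both bids give the same outcome.
$59670.8: outcomes coincide → loss $0.
$54903.4: truthful payoff $4297.7, deviation payoff $0 → loss $4297.7.
$57348.9: truthful payoff $1852.2, deviation payoff $0 → loss $1852.2.
$34816.7: outcomes coincide → loss $0.
$43626.6: truthful payoff $15574.5, deviation payoff $0 → loss $15574.5.
Total loss = $4297.7 + $1852.2 + $15574.5 = $21724.4.
Truthful bidding weakly dominates here: raising your bid can only win items priced above your value, and lowering it can only forfeit items priced below.

$21724.4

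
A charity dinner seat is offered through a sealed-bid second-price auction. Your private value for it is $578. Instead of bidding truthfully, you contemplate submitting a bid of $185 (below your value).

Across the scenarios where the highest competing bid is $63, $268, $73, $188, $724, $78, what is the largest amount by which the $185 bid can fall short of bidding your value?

$390

$63: same outcome either way → loss $0.
$268: truthful gives $310, deviation gives $0 → loss $310.
$73: same outcome either way → loss $0.
$188: truthful gives $390, deviation gives $0 → loss $390.
$724: same outcome either way → loss $0.
$78: same outcome either way → loss $0.
Maximum loss: $390.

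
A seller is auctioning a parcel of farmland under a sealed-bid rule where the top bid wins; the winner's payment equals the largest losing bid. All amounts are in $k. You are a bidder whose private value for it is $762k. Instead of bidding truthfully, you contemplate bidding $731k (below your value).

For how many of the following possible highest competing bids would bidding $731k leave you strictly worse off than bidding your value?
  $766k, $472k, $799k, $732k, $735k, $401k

The deviation hurts exactly when the highest competing bid lies strictly between $731k and $762k — underbidding then forfeits a profitable win.
$766k: above both → same outcome either way.
$472k: below both → same outcome either way.
$799k: above both → same outcome either way.
$732k: inside the interval → strictly worse (loss $30k).
$735k: inside the interval → strictly worse (loss $27k).
$401k: below both → same outcome either way.
Count: 2.

2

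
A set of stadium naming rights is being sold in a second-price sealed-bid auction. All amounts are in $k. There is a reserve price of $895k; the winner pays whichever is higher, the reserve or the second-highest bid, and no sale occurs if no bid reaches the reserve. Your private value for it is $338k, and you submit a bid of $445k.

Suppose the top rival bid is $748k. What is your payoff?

$0k

Your bid $445k is below the highest competing bid $748k, so you lose. Payoff $0k.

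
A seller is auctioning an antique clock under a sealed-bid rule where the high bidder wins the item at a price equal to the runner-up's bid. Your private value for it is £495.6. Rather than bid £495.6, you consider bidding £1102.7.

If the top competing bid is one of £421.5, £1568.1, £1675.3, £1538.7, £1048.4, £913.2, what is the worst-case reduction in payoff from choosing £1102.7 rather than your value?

£421.5: same outcome either way → loss £0.
£1568.1: same outcome either way → loss £0.
£1675.3: same outcome either way → loss £0.
£1538.7: same outcome either way → loss £0.
£1048.4: truthful gives £0, deviation gives −£552.8 → loss £552.8.
£913.2: truthful gives £0, deviation gives −£417.6 → loss £417.6.
Maximum loss: £552.8.

£552.8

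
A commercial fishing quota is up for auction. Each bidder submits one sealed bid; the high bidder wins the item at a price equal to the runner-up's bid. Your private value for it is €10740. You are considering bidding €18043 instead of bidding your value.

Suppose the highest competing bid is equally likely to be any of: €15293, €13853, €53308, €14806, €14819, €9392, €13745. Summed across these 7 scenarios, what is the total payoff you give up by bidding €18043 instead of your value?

€18816

The deviation costs you only when the competing bid falls strictly between €10740 and €18043; elsewhere both bids give the same outcome.
€15293: truthful payoff €0, deviation payoff −€4553 → loss €4553.
€13853: truthful payoff €0, deviation payoff −€3113 → loss €3113.
€53308: outcomes coincide → loss €0.
€14806: truthful payoff €0, deviation payoff −€4066 → loss €4066.
€14819: truthful payoff €0, deviation payoff −€4079 → loss €4079.
€9392: outcomes coincide → loss €0.
€13745: truthful payoff €0, deviation payoff −€3005 → loss €3005.
Total loss = €4553 + €3113 + €4066 + €4079 + €3005 = €18816.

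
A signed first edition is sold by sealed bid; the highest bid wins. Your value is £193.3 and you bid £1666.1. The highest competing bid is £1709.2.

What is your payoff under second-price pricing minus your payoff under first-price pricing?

£0

Your bid £1666.1 is below £1709.2, so you lose under either rule.
Payoff is £0 in both cases; difference = £0.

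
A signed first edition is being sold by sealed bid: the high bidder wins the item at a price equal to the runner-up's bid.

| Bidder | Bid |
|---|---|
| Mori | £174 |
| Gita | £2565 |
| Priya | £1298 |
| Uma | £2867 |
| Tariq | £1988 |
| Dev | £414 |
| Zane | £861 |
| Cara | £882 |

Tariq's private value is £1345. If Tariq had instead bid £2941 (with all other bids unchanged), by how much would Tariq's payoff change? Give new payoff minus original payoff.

The highest bid among the other bidders is £2867; Tariq's bid doesn't change that.
Original bid £1988: Tariq is not highest (top rival bid is £2867); payoff £0.
Alternative bid £2941: Tariq is highest, pays the top rival bid £2867; payoff £1345 − £2867 = −£1522.
Change in payoff = −£1522 − (£0) = −£1522.

−£1522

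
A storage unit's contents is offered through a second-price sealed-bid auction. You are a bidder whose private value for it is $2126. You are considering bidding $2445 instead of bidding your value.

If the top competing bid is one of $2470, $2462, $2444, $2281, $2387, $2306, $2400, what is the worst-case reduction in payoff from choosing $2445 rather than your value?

$318

$2470: same outcome either way → loss $0.
$2462: same outcome either way → loss $0.
$2444: truthful gives $0, deviation gives −$318 → loss $318.
$2281: truthful gives $0, deviation gives −$155 → loss $155.
$2387: truthful gives $0, deviation gives −$261 → loss $261.
$2306: truthful gives $0, deviation gives −$180 → loss $180.
$2400: truthful gives $0, deviation gives −$274 → loss $274.
Maximum loss: $318.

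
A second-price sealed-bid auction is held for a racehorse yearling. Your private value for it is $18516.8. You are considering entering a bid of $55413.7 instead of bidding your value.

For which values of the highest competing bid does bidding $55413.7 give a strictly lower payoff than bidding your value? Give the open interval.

If the competing bid is below $18516.8, both bids win at the same price — no difference.
If it is above $55413.7, both bids lose — no difference.
If it lies strictly between $18516.8 and $55413.7, bidding your value loses (payoff 0) while bidding $55413.7 wins at a price above your value (payoff negative).
So the deviation strictly hurts on the open interval ($18516.8, $55413.7).

($18516.8, $55413.7)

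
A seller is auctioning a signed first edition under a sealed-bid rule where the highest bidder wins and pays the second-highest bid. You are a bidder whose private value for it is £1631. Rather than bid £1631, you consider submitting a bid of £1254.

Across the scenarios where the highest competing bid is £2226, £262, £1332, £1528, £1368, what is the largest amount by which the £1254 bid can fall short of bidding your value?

£2226: same outcome either way → loss £0.
£262: same outcome either way → loss £0.
£1332: truthful gives £299, deviation gives £0 → loss £299.
£1528: truthful gives £103, deviation gives £0 → loss £103.
£1368: truthful gives £263, deviation gives £0 → loss £263.
Maximum loss: £299.

£299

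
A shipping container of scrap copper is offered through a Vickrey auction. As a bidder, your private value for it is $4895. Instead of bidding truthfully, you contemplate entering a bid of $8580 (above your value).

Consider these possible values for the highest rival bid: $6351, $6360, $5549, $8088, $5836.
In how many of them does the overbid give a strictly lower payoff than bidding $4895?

The deviation hurts exactly when the highest competing bid lies strictly between $4895 and $8580 — overbidding then wins at a price above your value.
$6351: inside the interval → strictly worse (loss $1456).
$6360: inside the interval → strictly worse (loss $1465).
$5549: inside the interval → strictly worse (loss $654).
$8088: inside the interval → strictly worse (loss $3193).
$5836: inside the interval → strictly worse (loss $941).
Count: 5.

5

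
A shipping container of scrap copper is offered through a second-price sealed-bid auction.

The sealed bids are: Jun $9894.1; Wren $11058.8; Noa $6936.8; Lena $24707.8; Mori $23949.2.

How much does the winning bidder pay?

$23949.2

Highest bid: Lena at $24707.8, so Lena wins.
Second-highest bid: Mori at $23949.2 — that is the price the winner pays.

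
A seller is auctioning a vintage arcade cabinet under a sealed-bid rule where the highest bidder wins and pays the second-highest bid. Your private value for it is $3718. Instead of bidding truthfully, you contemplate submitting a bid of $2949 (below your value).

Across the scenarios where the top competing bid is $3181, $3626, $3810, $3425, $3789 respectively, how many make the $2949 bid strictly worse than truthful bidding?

The deviation hurts exactly when the highest competing bid lies strictly between $2949 and $3718 — underbidding then forfeits a profitable win.
$3181: inside the interval → strictly worse (loss $537).
$3626: inside the interval → strictly worse (loss $92).
$3810: above both → same outcome either way.
$3425: inside the interval → strictly worse (loss $293).
$3789: above both → same outcome either way.
Count: 3.

3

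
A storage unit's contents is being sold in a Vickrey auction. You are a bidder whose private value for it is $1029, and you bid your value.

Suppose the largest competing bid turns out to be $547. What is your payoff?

Your bid $1029 exceeds the highest competing bid $547, so you win.
In a second-price auction the winner pays the second-highest bid, $547.
Payoff = value − price = $1029 − $547 = $482.

$482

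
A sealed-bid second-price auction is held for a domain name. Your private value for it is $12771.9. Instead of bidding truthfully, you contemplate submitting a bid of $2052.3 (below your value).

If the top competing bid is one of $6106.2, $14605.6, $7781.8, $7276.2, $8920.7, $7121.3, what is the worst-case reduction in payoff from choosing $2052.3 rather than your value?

$6665.7

$6106.2: truthful gives $6665.7, deviation gives $0 → loss $6665.7.
$14605.6: same outcome either way → loss $0.
$7781.8: truthful gives $4990.1, deviation gives $0 → loss $4990.1.
$7276.2: truthful gives $5495.7, deviation gives $0 → loss $5495.7.
$8920.7: truthful gives $3851.2, deviation gives $0 → loss $3851.2.
$7121.3: truthful gives $5650.6, deviation gives $0 → loss $5650.6.
Maximum loss: $6665.7.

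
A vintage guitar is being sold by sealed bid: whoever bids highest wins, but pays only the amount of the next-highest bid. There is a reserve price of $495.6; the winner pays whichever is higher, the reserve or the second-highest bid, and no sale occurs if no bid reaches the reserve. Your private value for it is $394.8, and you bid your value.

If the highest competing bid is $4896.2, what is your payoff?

Your bid $394.8 is below the highest competing bid $4896.2, so you lose. Payoff $0.

$0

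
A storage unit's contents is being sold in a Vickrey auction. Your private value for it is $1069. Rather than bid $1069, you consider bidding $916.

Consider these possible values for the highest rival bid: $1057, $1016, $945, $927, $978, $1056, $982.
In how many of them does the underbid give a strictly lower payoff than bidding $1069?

7

The deviation hurts exactly when the highest competing bid lies strictly between $916 and $1069 — underbidding then forfeits a profitable win.
$1057: inside the interval → strictly worse (loss $12).
$1016: inside the interval → strictly worse (loss $53).
$945: inside the interval → strictly worse (loss $124).
$927: inside the interval → strictly worse (loss $142).
$978: inside the interval → strictly worse (loss $91).
$1056: inside the interval → strictly worse (loss $13).
$982: inside the interval → strictly worse (loss $87).
Count: 7.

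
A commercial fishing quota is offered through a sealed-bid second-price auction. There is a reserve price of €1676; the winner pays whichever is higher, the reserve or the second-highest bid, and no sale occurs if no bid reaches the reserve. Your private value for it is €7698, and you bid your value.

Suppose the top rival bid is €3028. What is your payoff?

€4670

Your bid €7698 is the highest and exceeds the reserve.
Price = max(second-highest bid, reserve) = max(€3028, €1676) = €3028.
Payoff = €7698 − €3028 = €4670.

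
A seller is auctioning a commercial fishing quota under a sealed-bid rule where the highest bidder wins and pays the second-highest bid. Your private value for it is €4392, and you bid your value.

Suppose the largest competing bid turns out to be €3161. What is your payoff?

€1231

Your bid €4392 exceeds the highest competing bid €3161, so you win.
In a second-price auction the winner pays the second-highest bid, €3161.
Payoff = value − price = €4392 − €3161 = €1231.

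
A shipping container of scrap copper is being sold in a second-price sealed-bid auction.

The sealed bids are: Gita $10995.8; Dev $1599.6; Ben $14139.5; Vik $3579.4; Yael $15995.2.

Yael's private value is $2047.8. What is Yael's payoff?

−$12091.7

Highest bid: Yael at $15995.2, so Yael wins.
Second-highest bid: Ben at $14139.5 — that is the price the winner pays.
Yael's payoff = value − price = $2047.8 − $14139.5 = −$12091.7.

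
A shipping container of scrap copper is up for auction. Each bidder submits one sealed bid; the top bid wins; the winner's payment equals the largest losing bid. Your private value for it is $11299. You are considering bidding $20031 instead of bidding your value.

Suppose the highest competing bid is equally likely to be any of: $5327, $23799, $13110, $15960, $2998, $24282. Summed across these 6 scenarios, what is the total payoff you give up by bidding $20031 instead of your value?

The deviation costs you only when the competing bid falls strictly between $11299 and $20031; elsewhere both bids give the same outcome.
$5327: outcomes coincide → loss $0.
$23799: outcomes coincide → loss $0.
$13110: truthful payoff $0, deviation payoff −$1811 → loss $1811.
$15960: truthful payoff $0, deviation payoff −$4661 → loss $4661.
$2998: outcomes coincide → loss $0.
$24282: outcomes coincide → loss $0.
Total loss = $1811 + $4661 = $6472.

$6472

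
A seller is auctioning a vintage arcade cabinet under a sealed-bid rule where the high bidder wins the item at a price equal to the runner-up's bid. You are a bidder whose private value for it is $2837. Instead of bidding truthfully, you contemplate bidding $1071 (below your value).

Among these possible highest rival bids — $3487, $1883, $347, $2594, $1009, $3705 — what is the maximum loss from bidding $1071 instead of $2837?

$954

$3487: same outcome either way → loss $0.
$1883: truthful gives $954, deviation gives $0 → loss $954.
$347: same outcome either way → loss $0.
$2594: truthful gives $243, deviation gives $0 → loss $243.
$1009: same outcome either way → loss $0.
$3705: same outcome either way → loss $0.
Maximum loss: $954.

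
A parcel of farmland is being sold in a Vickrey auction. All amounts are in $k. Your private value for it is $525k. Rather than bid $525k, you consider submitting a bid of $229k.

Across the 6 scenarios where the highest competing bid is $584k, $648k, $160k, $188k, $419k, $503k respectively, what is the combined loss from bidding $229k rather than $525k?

$128k

The deviation costs you only when the competing bid falls strictly between $229k and $525k; elsewhere both bids give the same outcome.
$584k: outcomes coincide → loss $0k.
$648k: outcomes coincide → loss $0k.
$160k: outcomes coincide → loss $0k.
$188k: outcomes coincide → loss $0k.
$419k: truthful payoff $106k, deviation payoff $0k → loss $106k.
$503k: truthful payoff $22k, deviation payoff $0k → loss $22k.
Total loss = $106k + $22k = $128k.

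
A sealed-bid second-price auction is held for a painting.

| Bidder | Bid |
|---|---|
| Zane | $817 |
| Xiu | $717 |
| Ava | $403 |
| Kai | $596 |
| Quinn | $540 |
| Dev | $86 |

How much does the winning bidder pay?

$717

Highest bid: Zane at $817, so Zane wins.
Second-highest bid: Xiu at $717 — that is the price the winner pays.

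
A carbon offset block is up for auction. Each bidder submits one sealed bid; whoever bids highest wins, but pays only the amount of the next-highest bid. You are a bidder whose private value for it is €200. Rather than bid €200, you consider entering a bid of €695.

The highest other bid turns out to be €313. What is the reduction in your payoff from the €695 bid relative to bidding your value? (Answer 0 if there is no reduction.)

Bidding your value €200: you lose (since €200 < €313). Payoff €0.
Bidding €695: you win and pay €313. Payoff €200 − €313 = −€113.
The competing bid €313 lies between your value and your inflated bid, so overbidding wins an item priced above your value.
Loss from deviating = €0 − (−€113) = €113.

€113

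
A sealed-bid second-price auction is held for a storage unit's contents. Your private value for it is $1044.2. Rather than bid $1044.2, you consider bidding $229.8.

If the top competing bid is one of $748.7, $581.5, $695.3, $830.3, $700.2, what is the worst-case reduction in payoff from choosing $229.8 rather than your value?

$462.7

$748.7: truthful gives $295.5, deviation gives $0 → loss $295.5.
$581.5: truthful gives $462.7, deviation gives $0 → loss $462.7.
$695.3: truthful gives $348.9, deviation gives $0 → loss $348.9.
$830.3: truthful gives $213.9, deviation gives $0 → loss $213.9.
$700.2: truthful gives $344, deviation gives $0 → loss $344.
Maximum loss: $462.7.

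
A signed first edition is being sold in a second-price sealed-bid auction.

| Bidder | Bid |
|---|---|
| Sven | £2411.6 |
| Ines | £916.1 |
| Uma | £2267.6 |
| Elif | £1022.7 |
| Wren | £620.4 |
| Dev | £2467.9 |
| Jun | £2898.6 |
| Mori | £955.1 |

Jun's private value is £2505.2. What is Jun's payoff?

Highest bid: Jun at £2898.6, so Jun wins.
Second-highest bid: Dev at £2467.9 — that is the price the winner pays.
Jun's payoff = value − price = £2505.2 − £2467.9 = £37.3.

£37.3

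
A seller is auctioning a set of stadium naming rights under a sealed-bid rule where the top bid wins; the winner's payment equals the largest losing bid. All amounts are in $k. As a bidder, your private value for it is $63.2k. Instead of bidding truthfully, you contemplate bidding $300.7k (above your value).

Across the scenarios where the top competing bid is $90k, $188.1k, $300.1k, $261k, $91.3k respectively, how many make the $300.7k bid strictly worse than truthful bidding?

The deviation hurts exactly when the highest competing bid lies strictly between $63.2k and $300.7k — overbidding then wins at a price above your value.
$90k: inside the interval → strictly worse (loss $26.8k).
$188.1k: inside the interval → strictly worse (loss $124.9k).
$300.1k: inside the interval → strictly worse (loss $236.9k).
$261k: inside the interval → strictly worse (loss $197.8k).
$91.3k: inside the interval → strictly worse (loss $28.1k).
Count: 5.

5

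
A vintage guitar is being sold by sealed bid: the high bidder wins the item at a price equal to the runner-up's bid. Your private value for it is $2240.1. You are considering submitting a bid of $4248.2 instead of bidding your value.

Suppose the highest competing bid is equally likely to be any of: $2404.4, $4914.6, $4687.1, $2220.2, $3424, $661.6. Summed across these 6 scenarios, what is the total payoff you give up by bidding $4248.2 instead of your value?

$1348.2

The deviation costs you only when the competing bid falls strictly between $2240.1 and $4248.2; elsewhere both bids give the same outcome.
$2404.4: truthful payoff $0, deviation payoff −$164.3 → loss $164.3.
$4914.6: outcomes coincide → loss $0.
$4687.1: outcomes coincide → loss $0.
$2220.2: outcomes coincide → loss $0.
$3424: truthful payoff $0, deviation payoff −$1183.9 → loss $1183.9.
$661.6: outcomes coincide → loss $0.
Total loss = $164.3 + $1183.9 = $1348.2.
In a second-price auction your bid sets only whether you win, not what you pay, so bidding your true value is weakly dominant.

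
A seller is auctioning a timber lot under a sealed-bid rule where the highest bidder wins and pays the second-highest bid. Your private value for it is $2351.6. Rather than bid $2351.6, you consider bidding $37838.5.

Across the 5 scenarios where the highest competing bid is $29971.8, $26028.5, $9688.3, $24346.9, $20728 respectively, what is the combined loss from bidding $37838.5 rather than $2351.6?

The deviation costs you only when the competing bid falls strictly between $2351.6 and $37838.5; elsewhere both bids give the same outcome.
$29971.8: truthful payoff $0, deviation payoff −$27620.2 → loss $27620.2.
$26028.5: truthful payoff $0, deviation payoff −$23676.9 → loss $23676.9.
$9688.3: truthful payoff $0, deviation payoff −$7336.7 → loss $7336.7.
$24346.9: truthful payoff $0, deviation payoff −$21995.3 → loss $21995.3.
$20728: truthful payoff $0, deviation payoff −$18376.4 → loss $18376.4.
Total loss = $27620.2 + $23676.9 + $7336.7 + $21995.3 + $18376.4 = $99005.5.
Because the price is fixed by the runner-up's bid, deviating from your value can only change a good outcome into a bad one — never the reverse.

$99005.5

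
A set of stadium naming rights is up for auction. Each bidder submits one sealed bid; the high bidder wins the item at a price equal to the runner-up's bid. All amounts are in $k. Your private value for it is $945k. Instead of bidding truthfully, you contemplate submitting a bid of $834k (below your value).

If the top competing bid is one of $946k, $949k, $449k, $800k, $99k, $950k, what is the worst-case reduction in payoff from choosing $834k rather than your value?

$946k: same outcome either way → loss $0k.
$949k: same outcome either way → loss $0k.
$449k: same outcome either way → loss $0k.
$800k: same outcome either way → loss $0k.
$99k: same outcome either way → loss $0k.
$950k: same outcome either way → loss $0k.
Maximum loss: $0k.

$0k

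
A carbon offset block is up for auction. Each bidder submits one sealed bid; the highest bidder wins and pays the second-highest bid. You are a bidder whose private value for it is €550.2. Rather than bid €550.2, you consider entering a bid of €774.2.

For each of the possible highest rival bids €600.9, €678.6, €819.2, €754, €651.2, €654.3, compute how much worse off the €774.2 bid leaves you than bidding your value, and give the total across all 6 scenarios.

The deviation costs you only when the competing bid falls strictly between €550.2 and €774.2; elsewhere both bids give the same outcome.
€600.9: truthful payoff €0, deviation payoff −€50.7 → loss €50.7.
€678.6: truthful payoff €0, deviation payoff −€128.4 → loss €128.4.
€819.2: outcomes coincide → loss €0.
€754: truthful payoff €0, deviation payoff −€203.8 → loss €203.8.
€651.2: truthful payoff €0, deviation payoff −€101 → loss €101.
€654.3: truthful payoff €0, deviation payoff −€104.1 → loss €104.1.
Total loss = €50.7 + €128.4 + €203.8 + €101 + €104.1 = €588.
Because the price is fixed by the runner-up's bid, deviating from your value can only change a good outcome into a bad one — never the reverse.

€588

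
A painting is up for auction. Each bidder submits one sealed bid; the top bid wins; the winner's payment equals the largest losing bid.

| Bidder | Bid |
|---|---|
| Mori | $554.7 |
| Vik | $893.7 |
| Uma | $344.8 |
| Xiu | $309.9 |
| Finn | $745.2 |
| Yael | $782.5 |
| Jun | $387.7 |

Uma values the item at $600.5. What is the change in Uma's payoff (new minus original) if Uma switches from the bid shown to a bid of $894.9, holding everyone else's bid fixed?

The highest bid among the other bidders is $893.7; Uma's bid doesn't change that.
Original bid $344.8: Uma is not highest (top rival bid is $893.7); payoff $0.
Alternative bid $894.9: Uma is highest, pays the top rival bid $893.7; payoff $600.5 − $893.7 = −$293.2.
Change in payoff = −$293.2 − ($0) = −$293.2.

−$293.2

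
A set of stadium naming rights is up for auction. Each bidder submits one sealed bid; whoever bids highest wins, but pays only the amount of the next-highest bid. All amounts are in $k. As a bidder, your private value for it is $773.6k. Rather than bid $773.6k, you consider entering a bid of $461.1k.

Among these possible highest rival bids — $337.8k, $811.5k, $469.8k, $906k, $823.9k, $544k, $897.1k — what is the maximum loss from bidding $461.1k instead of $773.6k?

$303.8k

$337.8k: same outcome either way → loss $0k.
$811.5k: same outcome either way → loss $0k.
$469.8k: truthful gives $303.8k, deviation gives $0k → loss $303.8k.
$906k: same outcome either way → loss $0k.
$823.9k: same outcome either way → loss $0k.
$544k: truthful gives $229.6k, deviation gives $0k → loss $229.6k.
$897.1k: same outcome either way → loss $0k.
Maximum loss: $303.8k.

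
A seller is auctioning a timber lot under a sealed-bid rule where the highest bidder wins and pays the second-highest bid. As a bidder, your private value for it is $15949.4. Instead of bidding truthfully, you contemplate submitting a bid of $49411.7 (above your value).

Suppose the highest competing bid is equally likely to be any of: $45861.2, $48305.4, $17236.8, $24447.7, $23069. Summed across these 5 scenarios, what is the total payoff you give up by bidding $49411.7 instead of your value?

$79173.1

The deviation costs you only when the competing bid falls strictly between $15949.4 and $49411.7; elsewhere both bids give the same outcome.
$45861.2: truthful payoff $0, deviation payoff −$29911.8 → loss $29911.8.
$48305.4: truthful payoff $0, deviation payoff −$32356 → loss $32356.
$17236.8: truthful payoff $0, deviation payoff −$1287.4 → loss $1287.4.
$24447.7: truthful payoff $0, deviation payoff −$8498.3 → loss $8498.3.
$23069: truthful payoff $0, deviation payoff −$7119.6 → loss $7119.6.
Total loss = $29911.8 + $32356 + $1287.4 + $8498.3 + $7119.6 = $79173.1.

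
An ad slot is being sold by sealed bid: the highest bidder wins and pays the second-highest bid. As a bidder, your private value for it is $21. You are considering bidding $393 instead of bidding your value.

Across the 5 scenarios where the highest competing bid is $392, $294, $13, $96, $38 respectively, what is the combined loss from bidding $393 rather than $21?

The deviation costs you only when the competing bid falls strictly between $21 and $393; elsewhere both bids give the same outcome.
$392: truthful payoff $0, deviation payoff −$371 → loss $371.
$294: truthful payoff $0, deviation payoff −$273 → loss $273.
$13: outcomes coincide → loss $0.
$96: truthful payoff $0, deviation payoff −$75 → loss $75.
$38: truthful payoff $0, deviation payoff −$17 → loss $17.
Total loss = $371 + $273 + $75 + $17 = $736.

$736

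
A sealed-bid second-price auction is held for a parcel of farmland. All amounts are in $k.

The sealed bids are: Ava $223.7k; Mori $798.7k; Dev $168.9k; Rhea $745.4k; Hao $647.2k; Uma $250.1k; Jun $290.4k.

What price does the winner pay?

$745.4k

Highest bid: Mori at $798.7k, so Mori wins.
Second-highest bid: Rhea at $745.4k — that is the price the winner pays.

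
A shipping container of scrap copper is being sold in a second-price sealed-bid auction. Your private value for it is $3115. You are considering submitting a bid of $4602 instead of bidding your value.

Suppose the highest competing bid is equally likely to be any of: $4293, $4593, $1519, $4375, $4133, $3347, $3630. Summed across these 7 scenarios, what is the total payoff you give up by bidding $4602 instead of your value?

The deviation costs you only when the competing bid falls strictly between $3115 and $4602; elsewhere both bids give the same outcome.
$4293: truthful payoff $0, deviation payoff −$1178 → loss $1178.
$4593: truthful payoff $0, deviation payoff −$1478 → loss $1478.
$1519: outcomes coincide → loss $0.
$4375: truthful payoff $0, deviation payoff −$1260 → loss $1260.
$4133: truthful payoff $0, deviation payoff −$1018 → loss $1018.
$3347: truthful payoff $0, deviation payoff −$232 → loss $232.
$3630: truthful payoff $0, deviation payoff −$515 → loss $515.
Total loss = $1178 + $1478 + $1260 + $1018 + $232 + $515 = $5681.
Because the price is fixed by the runner-up's bid, deviating from your value can only change a good outcome into a bad one — never the reverse.

$5681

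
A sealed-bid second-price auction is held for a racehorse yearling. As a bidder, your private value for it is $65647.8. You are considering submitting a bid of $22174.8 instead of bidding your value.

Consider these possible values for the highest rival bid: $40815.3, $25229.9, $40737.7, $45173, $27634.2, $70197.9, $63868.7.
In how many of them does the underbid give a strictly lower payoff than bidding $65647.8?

6

The deviation hurts exactly when the highest competing bid lies strictly between $22174.8 and $65647.8 — underbidding then forfeits a profitable win.
$40815.3: inside the interval → strictly worse (loss $24832.5).
$25229.9: inside the interval → strictly worse (loss $40417.9).
$40737.7: inside the interval → strictly worse (loss $24910.1).
$45173: inside the interval → strictly worse (loss $20474.8).
$27634.2: inside the interval → strictly worse (loss $38013.6).
$70197.9: above both → same outcome either way.
$63868.7: inside the interval → strictly worse (loss $1779.1).
Count: 6.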